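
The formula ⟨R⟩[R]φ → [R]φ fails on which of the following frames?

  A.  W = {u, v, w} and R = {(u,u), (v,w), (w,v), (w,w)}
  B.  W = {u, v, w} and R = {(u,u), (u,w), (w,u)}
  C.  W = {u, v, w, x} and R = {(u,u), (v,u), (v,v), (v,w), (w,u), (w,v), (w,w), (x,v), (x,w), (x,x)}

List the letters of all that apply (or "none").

A, B, C

The schema ⟨R⟩[R]φ → [R]φ is the dual of axiom 5; it is valid on a frame iff R is euclidean.
(A) R is not euclidean (w R v and w R v but not v R v), so the schema fails here.
(B) R is not euclidean (u R w and u R w but not w R w), so the schema fails here.
(C) R is not euclidean (v R u and v R v but not u R v), so the schema fails here.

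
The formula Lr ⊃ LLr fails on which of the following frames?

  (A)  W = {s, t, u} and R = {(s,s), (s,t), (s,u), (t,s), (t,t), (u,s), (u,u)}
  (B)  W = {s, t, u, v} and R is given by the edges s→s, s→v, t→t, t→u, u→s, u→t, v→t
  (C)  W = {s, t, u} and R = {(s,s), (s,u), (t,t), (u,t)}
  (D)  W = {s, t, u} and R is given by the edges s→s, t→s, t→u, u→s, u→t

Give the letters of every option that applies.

The schema Lr ⊃ LLr is axiom 4; it is valid on a frame iff R is transitive.
(A) R is not transitive (t R s and s R u but not t R u), so the schema fails here.
(B) R is not transitive (s R v and v R t but not s R t), so the schema fails here.
(C) R is not transitive (s R u and u R t but not s R t), so the schema fails here.
(D) R is not transitive (t R u and u R t but not t R t), so the schema fails here.

A, B, C, D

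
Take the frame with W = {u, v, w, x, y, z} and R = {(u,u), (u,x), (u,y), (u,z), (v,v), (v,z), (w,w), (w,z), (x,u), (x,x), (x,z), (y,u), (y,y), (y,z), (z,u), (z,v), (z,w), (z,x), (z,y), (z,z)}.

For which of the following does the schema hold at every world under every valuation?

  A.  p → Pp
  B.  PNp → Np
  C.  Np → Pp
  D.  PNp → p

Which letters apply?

R is reflexive: each world relates to itself.
R is symmetric: every R-edge is matched by its reverse.
R is not euclidean: u R x and u R y but not x R y.
R is serial: every world has an R-successor.
(A) p → Pp is the dual of axiom T, which corresponds to reflexivity. R is reflexive — valid.
(B) PNp → Np is the dual of axiom 5, which corresponds to the euclidean property. R is not euclidean — not valid.
(C) axiom D: valid iff R is serial. R is serial — valid.
(D) PNp → p is the dual of axiom B; it is valid on a frame exactly when R is symmetric. R is symmetric, so valid.

A, C, D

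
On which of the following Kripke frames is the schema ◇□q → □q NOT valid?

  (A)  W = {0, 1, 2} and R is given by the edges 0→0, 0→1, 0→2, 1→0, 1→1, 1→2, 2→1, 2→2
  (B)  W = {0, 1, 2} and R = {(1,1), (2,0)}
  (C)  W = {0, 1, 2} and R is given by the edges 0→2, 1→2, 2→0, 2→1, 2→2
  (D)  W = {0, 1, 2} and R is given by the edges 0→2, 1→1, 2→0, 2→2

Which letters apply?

The schema ◇□q → □q is the dual of axiom 5; it is valid on a frame iff R is euclidean.
(A) R is not euclidean (0 R 2 and 0 R 0 but not 2 R 0), so the schema fails here.
(B) R is not euclidean (2 R 0 and 2 R 0 but not 0 R 0), so the schema fails here.
(C) R is not euclidean (2 R 0 and 2 R 1 but not 0 R 1), so the schema fails here.
(D) R is not euclidean (2 R 0 and 2 R 0 but not 0 R 0), so the schema fails here.

A, B, C, D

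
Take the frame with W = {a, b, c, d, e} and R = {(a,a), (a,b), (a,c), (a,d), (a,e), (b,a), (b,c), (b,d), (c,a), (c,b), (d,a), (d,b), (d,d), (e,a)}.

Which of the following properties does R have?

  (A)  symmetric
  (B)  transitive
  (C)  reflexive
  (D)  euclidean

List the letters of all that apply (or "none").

A

(A) symmetric: every R-edge is matched by its reverse.
(B) not transitive: b R a and a R b but not b R b.
(C) not reflexive: not b R b.
(D) not euclidean: a R b and a R e but not b R e.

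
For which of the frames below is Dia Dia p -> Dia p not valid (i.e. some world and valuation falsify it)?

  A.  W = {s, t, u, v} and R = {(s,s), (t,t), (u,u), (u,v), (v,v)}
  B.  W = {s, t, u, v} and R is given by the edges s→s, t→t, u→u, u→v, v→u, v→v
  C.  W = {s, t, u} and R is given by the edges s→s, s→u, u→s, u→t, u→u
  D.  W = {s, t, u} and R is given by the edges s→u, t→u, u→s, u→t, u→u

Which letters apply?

C, D

The schema Dia Dia p -> Dia p is the dual of axiom 4; it is valid on a frame iff R is transitive.
(A) R is transitive (R is closed under composition), so the schema is valid here.
(B) R is transitive (R is closed under composition), so the schema is valid here.
(C) R is not transitive (s R u and u R t but not s R t), so the schema fails here.
(D) R is not transitive (s R u and u R s but not s R s), so the schema fails here.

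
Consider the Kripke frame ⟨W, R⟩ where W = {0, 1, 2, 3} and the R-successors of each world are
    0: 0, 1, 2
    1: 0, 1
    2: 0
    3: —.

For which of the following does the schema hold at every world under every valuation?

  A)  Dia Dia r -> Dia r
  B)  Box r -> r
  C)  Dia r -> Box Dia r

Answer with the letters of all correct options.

none

R is not reflexive: not 2 R 2.
R is not transitive: 1 R 0 and 0 R 2 but not 1 R 2.
R is not euclidean: 0 R 1 and 0 R 2 but not 1 R 2.
(A) the dual of axiom 4: valid iff R is transitive. R is not transitive — not valid.
(B) Box r -> r is axiom T, which corresponds to reflexivity. R is not reflexive — not valid.
(C) Dia r -> Box Dia r is axiom 5, which corresponds to the euclidean property. R is not euclidean — not valid.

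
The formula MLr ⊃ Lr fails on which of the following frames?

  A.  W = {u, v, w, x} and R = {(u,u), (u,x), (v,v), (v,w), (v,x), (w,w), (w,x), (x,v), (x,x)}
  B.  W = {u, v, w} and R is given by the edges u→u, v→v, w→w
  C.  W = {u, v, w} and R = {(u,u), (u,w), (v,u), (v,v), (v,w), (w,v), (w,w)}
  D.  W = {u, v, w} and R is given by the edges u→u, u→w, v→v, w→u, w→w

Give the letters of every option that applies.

The schema MLr ⊃ Lr is the dual of axiom 5; it is valid on a frame iff R is euclidean.
(A) R is not euclidean (u R x and u R u but not x R u), so the schema fails here.
(B) R is euclidean (any two R-successors of the same world are R-related), so the schema is valid here.
(C) R is not euclidean (u R w and u R u but not w R u), so the schema fails here.
(D) R is euclidean (any two R-successors of the same world are R-related), so the schema is valid here.

A, C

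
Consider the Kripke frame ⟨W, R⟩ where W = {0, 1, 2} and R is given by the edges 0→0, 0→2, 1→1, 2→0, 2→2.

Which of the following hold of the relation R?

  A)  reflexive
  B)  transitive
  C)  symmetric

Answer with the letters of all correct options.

A, B, C

(A) reflexive: each world relates to itself.
(B) transitive: R is closed under composition.
(C) symmetric: every R-edge is matched by its reverse.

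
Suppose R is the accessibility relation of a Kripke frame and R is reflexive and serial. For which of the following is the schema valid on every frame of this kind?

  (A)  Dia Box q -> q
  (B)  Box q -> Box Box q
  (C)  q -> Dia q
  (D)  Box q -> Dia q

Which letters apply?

(A) Dia Box q -> q is the dual of axiom B, which corresponds to symmetry. Such an R need not be symmetric — not valid.
(B) Box q -> Box Box q (axiom 4) characterises the transitive frames. Such an R need not be transitive — not valid.
(C) q -> Dia q is the dual of axiom T, which corresponds to reflexivity. Every such R is reflexive — valid.
(D) Box q -> Dia q (axiom D) characterises the serial frames. Every such R is serial — valid.

C, D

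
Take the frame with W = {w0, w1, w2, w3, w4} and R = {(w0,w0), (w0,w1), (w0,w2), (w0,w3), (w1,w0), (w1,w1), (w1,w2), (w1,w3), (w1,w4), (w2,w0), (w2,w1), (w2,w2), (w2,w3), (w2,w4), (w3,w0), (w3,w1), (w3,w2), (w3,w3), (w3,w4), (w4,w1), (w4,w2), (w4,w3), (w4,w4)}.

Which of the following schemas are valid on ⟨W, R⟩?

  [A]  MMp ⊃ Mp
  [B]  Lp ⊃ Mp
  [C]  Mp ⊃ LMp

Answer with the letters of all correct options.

R is not transitive: w0 R w1 and w1 R w4 but not w0 R w4.
R is not euclidean: w1 R w0 and w1 R w4 but not w0 R w4.
R is serial: every world has an R-successor.
(A) the dual of axiom 4: valid iff R is transitive. R is not transitive — not valid.
(B) Lp ⊃ Mp is axiom D, which corresponds to seriality. R is serial — valid.
(C) Mp ⊃ LMp is axiom 5; it is valid on a frame exactly when R is euclidean. R is not euclidean, so not valid.

B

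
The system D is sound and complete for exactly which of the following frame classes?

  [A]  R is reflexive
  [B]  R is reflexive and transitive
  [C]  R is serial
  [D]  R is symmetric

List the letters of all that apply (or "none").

(A) this class determines T (= KT), not D.
(B) this class determines S4, not D.
(C) D is sound and complete for exactly this class.
(D) this class determines KB, not D.

C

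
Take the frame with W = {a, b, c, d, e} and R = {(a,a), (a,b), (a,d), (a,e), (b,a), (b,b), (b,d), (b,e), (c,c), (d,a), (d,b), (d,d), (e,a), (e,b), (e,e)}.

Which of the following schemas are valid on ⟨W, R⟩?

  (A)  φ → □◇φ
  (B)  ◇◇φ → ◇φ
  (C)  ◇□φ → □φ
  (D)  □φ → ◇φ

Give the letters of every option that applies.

R is symmetric: every R-edge is matched by its reverse.
R is not transitive: d R a and a R e but not d R e.
R is not euclidean: a R d and a R e but not d R e.
R is serial: every world has an R-successor.
(A) φ → □◇φ is axiom B; it is valid on a frame exactly when R is symmetric. R is symmetric, so valid.
(B) ◇◇φ → ◇φ (the dual of axiom 4) characterises the transitive frames. R is not transitive — not valid.
(C) ◇□φ → □φ is the dual of axiom 5, which corresponds to the euclidean property. R is not euclidean — not valid.
(D) □φ → ◇φ is axiom D, which corresponds to seriality. R is serial — valid.

A, D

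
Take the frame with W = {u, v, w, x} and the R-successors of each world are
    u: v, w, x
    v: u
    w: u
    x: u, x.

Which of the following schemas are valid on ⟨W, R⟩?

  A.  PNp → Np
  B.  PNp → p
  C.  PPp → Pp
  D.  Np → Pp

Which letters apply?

R is symmetric: every R-edge is matched by its reverse.
R is not transitive: u R v and v R u but not u R u.
R is not euclidean: u R v and u R w but not v R w.
R is serial: every world has an R-successor.
(A) PNp → Np is the dual of axiom 5, which corresponds to the euclidean property. R is not euclidean — not valid.
(B) PNp → p (the dual of axiom B) characterises the symmetric frames. R is symmetric — valid.
(C) PPp → Pp (the dual of axiom 4) characterises the transitive frames. R is not transitive — not valid.
(D) Np → Pp is axiom D; it is valid on a frame exactly when R is serial. R is serial, so valid.

B, D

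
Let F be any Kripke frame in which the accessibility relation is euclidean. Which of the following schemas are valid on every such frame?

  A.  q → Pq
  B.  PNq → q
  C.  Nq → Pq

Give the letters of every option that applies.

none

(A) q → Pq (the dual of axiom T) characterises the reflexive frames. Such an R need not be reflexive — not valid.
(B) PNq → q is the dual of axiom B, which corresponds to symmetry. Such an R need not be symmetric — not valid.
(C) Nq → Pq (axiom D) characterises the serial frames. Such an R need not be serial — not valid.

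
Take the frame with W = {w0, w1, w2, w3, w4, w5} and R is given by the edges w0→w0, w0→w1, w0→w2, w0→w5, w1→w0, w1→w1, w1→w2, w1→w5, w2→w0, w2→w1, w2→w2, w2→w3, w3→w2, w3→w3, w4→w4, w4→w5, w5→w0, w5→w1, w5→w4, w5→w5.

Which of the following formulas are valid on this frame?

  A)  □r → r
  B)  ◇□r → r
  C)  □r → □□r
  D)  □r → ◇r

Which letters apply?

A, B, D

R is reflexive: each world relates to itself.
R is symmetric: every R-edge is matched by its reverse.
R is not transitive: w0 R w2 and w2 R w3 but not w0 R w3.
R is serial: every world has an R-successor.
(A) axiom T: valid iff R is reflexive. R is reflexive — valid.
(B) the dual of axiom B: valid iff R is symmetric. R is symmetric — valid.
(C) axiom 4: valid iff R is transitive. R is not transitive — not valid.
(D) □r → ◇r is axiom D; it is valid on a frame exactly when R is serial. R is serial, so valid.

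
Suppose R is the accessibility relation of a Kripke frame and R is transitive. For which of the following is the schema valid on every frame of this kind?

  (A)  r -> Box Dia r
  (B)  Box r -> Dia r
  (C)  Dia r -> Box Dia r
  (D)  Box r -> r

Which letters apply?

(A) r -> Box Dia r is axiom B, which corresponds to symmetry. Such an R need not be symmetric — not valid.
(B) Box r -> Dia r is axiom D, which corresponds to seriality. Such an R need not be serial — not valid.
(C) Dia r -> Box Dia r (axiom 5) characterises the euclidean frames. Such an R need not be euclidean — not valid.
(D) Box r -> r (axiom T) characterises the reflexive frames. Such an R need not be reflexive — not valid.

none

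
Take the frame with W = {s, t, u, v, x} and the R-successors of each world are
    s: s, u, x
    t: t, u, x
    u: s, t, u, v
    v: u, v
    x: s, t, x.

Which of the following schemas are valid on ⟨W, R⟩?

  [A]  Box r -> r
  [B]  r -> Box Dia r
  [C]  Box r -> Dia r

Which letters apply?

R is reflexive: each world relates to itself.
R is symmetric: every R-edge is matched by its reverse.
R is serial: every world has an R-successor.
(A) Box r -> r is axiom T; it is valid on a frame exactly when R is reflexive. R is reflexive, so valid.
(B) r -> Box Dia r is axiom B, which corresponds to symmetry. R is symmetric — valid.
(C) Box r -> Dia r is axiom D; it is valid on a frame exactly when R is serial. R is serial, so valid.

A, B, C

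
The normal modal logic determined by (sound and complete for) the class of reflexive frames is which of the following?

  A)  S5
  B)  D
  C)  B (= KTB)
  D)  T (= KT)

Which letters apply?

D

(A) S5 is determined by the class of reflexive, symmetric, and transitive frames.
(B) D is determined by the class of serial frames.
(C) B (= KTB) is determined by the class of reflexive and symmetric frames.
(D) T (= KT) is determined by exactly this class.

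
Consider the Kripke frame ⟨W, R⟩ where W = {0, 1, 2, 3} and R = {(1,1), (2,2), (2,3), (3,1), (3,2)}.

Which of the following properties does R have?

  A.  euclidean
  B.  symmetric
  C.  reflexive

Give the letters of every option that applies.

none

(A) not euclidean: 3 R 1 and 3 R 2 but not 1 R 2.
(B) not symmetric: 3 R 1 but not 1 R 3.
(C) not reflexive: not 0 R 0.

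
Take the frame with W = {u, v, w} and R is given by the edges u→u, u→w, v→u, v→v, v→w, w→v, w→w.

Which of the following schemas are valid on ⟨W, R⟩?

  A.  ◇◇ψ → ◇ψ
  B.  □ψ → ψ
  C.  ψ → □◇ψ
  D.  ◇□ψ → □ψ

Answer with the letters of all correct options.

R is reflexive: each world relates to itself.
R is not symmetric: u R w but not w R u.
R is not transitive: u R w and w R v but not u R v.
R is not euclidean: u R w and u R u but not w R u.
(A) ◇◇ψ → ◇ψ (the dual of axiom 4) characterises the transitive frames. R is not transitive — not valid.
(B) □ψ → ψ is axiom T, which corresponds to reflexivity. R is reflexive — valid.
(C) ψ → □◇ψ is axiom B; it is valid on a frame exactly when R is symmetric. R is not symmetric, so not valid.
(D) the dual of axiom 5: valid iff R is euclidean. R is not euclidean — not valid.

B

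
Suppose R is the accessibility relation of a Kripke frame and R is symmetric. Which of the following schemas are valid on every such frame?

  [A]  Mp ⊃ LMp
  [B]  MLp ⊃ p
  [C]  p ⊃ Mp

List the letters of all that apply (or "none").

(A) Mp ⊃ LMp is axiom 5; it is valid on a frame exactly when R is euclidean. Such an R need not be euclidean, so not valid.
(B) MLp ⊃ p (the dual of axiom B) characterises the symmetric frames. Every such R is symmetric — valid.
(C) p ⊃ Mp is the dual of axiom T; it is valid on a frame exactly when R is reflexive. Such an R need not be reflexive, so not valid.

B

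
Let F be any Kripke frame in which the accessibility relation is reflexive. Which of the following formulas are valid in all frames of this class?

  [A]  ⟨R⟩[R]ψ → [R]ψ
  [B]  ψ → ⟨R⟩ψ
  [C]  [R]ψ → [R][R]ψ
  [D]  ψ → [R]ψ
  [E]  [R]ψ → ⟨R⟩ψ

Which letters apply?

B, E

A reflexive relation is serial.
(A) ⟨R⟩[R]ψ → [R]ψ is the dual of axiom 5, which corresponds to the euclidean property. Such an R need not be euclidean — not valid.
(B) ψ → ⟨R⟩ψ is the dual of axiom T, which corresponds to reflexivity. Every such R is reflexive — valid.
(C) [R]ψ → [R][R]ψ is axiom 4, which corresponds to transitivity. Such an R need not be transitive — not valid.
(D) ψ → [R]ψ is valid only on frames where every R-edge is a self-loop. Such an R need not be a subset of the identity — not valid.
(E) [R]ψ → ⟨R⟩ψ (axiom D) characterises the serial frames. Every such R is serial — valid.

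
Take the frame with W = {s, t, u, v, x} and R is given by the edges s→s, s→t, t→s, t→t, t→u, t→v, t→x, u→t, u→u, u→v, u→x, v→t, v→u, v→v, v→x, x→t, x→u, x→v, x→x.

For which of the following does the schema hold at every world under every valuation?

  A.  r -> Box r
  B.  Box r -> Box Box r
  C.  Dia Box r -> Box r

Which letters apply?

R is not transitive: s R t and t R u but not s R u.
R is not euclidean: t R s and t R u but not s R u.
R is not a subset of the identity: s R t with s ≠ t.
(A) r -> Box r (equivalent to ◇p→p) corresponds to R being a subset of the identity. Here R ⊄ identity, so not valid.
(B) Box r -> Box Box r (axiom 4) characterises the transitive frames. R is not transitive — not valid.
(C) the dual of axiom 5: valid iff R is euclidean. R is not euclidean — not valid.

none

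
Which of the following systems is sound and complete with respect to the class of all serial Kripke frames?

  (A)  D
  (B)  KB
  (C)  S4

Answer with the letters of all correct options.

(A) D is determined by exactly this class.
(B) KB is determined by the class of symmetric frames.
(C) S4 is determined by the class of reflexive and transitive frames.

A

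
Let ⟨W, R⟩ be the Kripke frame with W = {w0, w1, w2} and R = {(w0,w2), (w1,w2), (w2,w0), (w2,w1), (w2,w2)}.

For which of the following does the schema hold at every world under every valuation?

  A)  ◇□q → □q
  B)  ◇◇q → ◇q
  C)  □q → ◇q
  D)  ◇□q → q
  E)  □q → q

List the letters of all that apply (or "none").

C, D

R is not reflexive: not w0 R w0.
R is symmetric: every R-edge is matched by its reverse.
R is not transitive: w0 R w2 and w2 R w0 but not w0 R w0.
R is not euclidean: w2 R w0 and w2 R w1 but not w0 R w1.
R is serial: every world has an R-successor.
(A) ◇□q → □q is the dual of axiom 5; it is valid on a frame exactly when R is euclidean. R is not euclidean, so not valid.
(B) ◇◇q → ◇q is the dual of axiom 4; it is valid on a frame exactly when R is transitive. R is not transitive, so not valid.
(C) axiom D: valid iff R is serial. R is serial — valid.
(D) the dual of axiom B: valid iff R is symmetric. R is symmetric — valid.
(E) □q → q (axiom T) characterises the reflexive frames. R is not reflexive — not valid.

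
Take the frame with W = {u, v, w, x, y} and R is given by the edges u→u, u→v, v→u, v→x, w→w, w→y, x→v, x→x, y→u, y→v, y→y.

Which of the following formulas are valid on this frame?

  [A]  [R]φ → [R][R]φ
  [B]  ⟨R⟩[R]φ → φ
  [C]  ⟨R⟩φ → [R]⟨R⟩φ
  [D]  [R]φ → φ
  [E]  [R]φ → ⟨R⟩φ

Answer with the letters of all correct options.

E

R is not reflexive: not v R v.
R is not symmetric: w R y but not y R w.
R is not transitive: u R v and v R x but not u R x.
R is not euclidean: v R u and v R x but not u R x.
R is serial: every world has an R-successor.
(A) [R]φ → [R][R]φ is axiom 4, which corresponds to transitivity. R is not transitive — not valid.
(B) ⟨R⟩[R]φ → φ (the dual of axiom B) characterises the symmetric frames. R is not symmetric — not valid.
(C) ⟨R⟩φ → [R]⟨R⟩φ is axiom 5, which corresponds to the euclidean property. R is not euclidean — not valid.
(D) [R]φ → φ is axiom T, which corresponds to reflexivity. R is not reflexive — not valid.
(E) [R]φ → ⟨R⟩φ is axiom D; it is valid on a frame exactly when R is serial. R is serial, so valid.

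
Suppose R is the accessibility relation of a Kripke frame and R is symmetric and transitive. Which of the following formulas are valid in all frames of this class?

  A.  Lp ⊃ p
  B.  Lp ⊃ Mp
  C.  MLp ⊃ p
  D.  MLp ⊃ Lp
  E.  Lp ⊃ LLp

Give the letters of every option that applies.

C, D, E

A symmetric transitive relation is euclidean (uRv and uRw give vRu by symmetry, then vRw by transitivity).
(A) Lp ⊃ p is axiom T; it is valid on a frame exactly when R is reflexive. Such an R need not be reflexive, so not valid.
(B) Lp ⊃ Mp is axiom D, which corresponds to seriality. Such an R need not be serial — not valid.
(C) MLp ⊃ p is the dual of axiom B; it is valid on a frame exactly when R is symmetric. Every such R is symmetric, so valid.
(D) MLp ⊃ Lp (the dual of axiom 5) characterises the euclidean frames. Every such R is euclidean — valid.
(E) axiom 4: valid iff R is transitive. Every such R is transitive — valid.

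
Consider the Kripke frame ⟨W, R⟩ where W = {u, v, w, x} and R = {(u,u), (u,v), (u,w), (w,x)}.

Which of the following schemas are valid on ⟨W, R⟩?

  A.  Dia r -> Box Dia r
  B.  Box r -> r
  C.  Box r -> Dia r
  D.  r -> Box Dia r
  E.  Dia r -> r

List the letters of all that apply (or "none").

R is not reflexive: not v R v.
R is not symmetric: u R v but not v R u.
R is not euclidean: u R v and u R u but not v R u.
R is not serial: v has no R-successor.
R is not a subset of the identity: u R v with u ≠ v.
(A) Dia r -> Box Dia r is axiom 5; it is valid on a frame exactly when R is euclidean. R is not euclidean, so not valid.
(B) Box r -> r is axiom T; it is valid on a frame exactly when R is reflexive. R is not reflexive, so not valid.
(C) Box r -> Dia r (axiom D) characterises the serial frames. R is not serial — not valid.
(D) r -> Box Dia r is axiom B, which corresponds to symmetry. R is not symmetric — not valid.
(E) Dia r -> r (the converse of T) corresponds to R being a subset of the identity. Here R ⊄ identity, so not valid.

none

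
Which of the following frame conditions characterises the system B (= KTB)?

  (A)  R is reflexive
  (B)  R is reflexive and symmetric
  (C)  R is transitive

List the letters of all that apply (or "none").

B

(A) this class determines T (= KT), not B (= KTB).
(B) B (= KTB) is sound and complete for exactly this class.
(C) this class determines K4, not B (= KTB).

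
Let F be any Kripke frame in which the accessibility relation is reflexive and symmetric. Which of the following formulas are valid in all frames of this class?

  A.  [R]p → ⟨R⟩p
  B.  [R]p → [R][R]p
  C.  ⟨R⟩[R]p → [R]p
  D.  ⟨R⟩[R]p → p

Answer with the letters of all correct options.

A, D

Reflexive relations are serial.
(A) [R]p → ⟨R⟩p is axiom D; it is valid on a frame exactly when R is serial. Every such R is serial, so valid.
(B) [R]p → [R][R]p is axiom 4, which corresponds to transitivity. Such an R need not be transitive — not valid.
(C) ⟨R⟩[R]p → [R]p (the dual of axiom 5) characterises the euclidean frames. Such an R need not be euclidean — not valid.
(D) the dual of axiom B: valid iff R is symmetric. Every such R is symmetric — valid.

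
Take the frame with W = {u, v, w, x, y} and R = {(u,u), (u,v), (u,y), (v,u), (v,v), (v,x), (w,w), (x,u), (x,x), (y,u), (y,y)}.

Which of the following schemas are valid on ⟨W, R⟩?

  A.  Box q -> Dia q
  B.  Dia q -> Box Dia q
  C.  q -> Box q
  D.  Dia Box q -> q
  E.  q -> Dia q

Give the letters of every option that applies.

R is reflexive: each world relates to itself.
R is not symmetric: v R x but not x R v.
R is not euclidean: u R v and u R y but not v R y.
R is serial: every world has an R-successor.
R is not a subset of the identity: u R v with u ≠ v.
(A) Box q -> Dia q is axiom D, which corresponds to seriality. R is serial — valid.
(B) Dia q -> Box Dia q (axiom 5) characterises the euclidean frames. R is not euclidean — not valid.
(C) q -> Box q (equivalent to ◇p→p) corresponds to R being a subset of the identity. Here R ⊄ identity, so not valid.
(D) Dia Box q -> q is the dual of axiom B, which corresponds to symmetry. R is not symmetric — not valid.
(E) q -> Dia q is the dual of axiom T; it is valid on a frame exactly when R is reflexive. R is reflexive, so valid.

A, E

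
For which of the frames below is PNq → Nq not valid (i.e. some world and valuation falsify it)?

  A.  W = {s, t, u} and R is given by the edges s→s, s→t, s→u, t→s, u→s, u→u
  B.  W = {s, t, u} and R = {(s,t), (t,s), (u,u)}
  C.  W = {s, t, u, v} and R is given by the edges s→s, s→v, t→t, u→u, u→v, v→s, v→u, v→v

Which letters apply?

A, B, C

The schema PNq → Nq is the dual of axiom 5; it is valid on a frame iff R is euclidean.
(A) R is not euclidean (s R t and s R u but not t R u), so the schema fails here.
(B) R is not euclidean (s R t and s R t but not t R t), so the schema fails here.
(C) R is not euclidean (v R s and v R u but not s R u), so the schema fails here.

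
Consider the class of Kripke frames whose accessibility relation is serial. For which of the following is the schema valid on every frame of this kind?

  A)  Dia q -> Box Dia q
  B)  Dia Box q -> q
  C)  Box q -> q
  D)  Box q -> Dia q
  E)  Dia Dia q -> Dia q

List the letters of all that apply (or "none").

D

(A) axiom 5: valid iff R is euclidean. Such an R need not be euclidean — not valid.
(B) the dual of axiom B: valid iff R is symmetric. Such an R need not be symmetric — not valid.
(C) axiom T: valid iff R is reflexive. Such an R need not be reflexive — not valid.
(D) Box q -> Dia q (axiom D) characterises the serial frames. Every such R is serial — valid.
(E) Dia Dia q -> Dia q (the dual of axiom 4) characterises the transitive frames. Such an R need not be transitive — not valid.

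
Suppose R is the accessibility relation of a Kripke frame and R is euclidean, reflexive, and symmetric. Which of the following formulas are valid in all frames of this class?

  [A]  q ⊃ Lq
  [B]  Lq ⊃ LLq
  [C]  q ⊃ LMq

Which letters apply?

B, C

A relation that is euclidean, reflexive, and symmetric is also serial and transitive.
(A) q ⊃ Lq is equivalent to ◇p→p; it holds exactly when R ⊆ identity. Such an R need not be a subset of the identity — not valid.
(B) axiom 4: valid iff R is transitive. Every such R is transitive — valid.
(C) q ⊃ LMq is axiom B; it is valid on a frame exactly when R is symmetric. Every such R is symmetric, so valid.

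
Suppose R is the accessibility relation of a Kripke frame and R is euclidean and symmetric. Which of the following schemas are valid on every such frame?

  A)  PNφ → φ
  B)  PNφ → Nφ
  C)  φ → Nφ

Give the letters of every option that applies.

A, B

A symmetric euclidean relation is transitive (uRv and vRw give vRu by symmetry, then uRw by the euclidean condition, applied at v).
(A) PNφ → φ is the dual of axiom B, which corresponds to symmetry. Every such R is symmetric — valid.
(B) the dual of axiom 5: valid iff R is euclidean. Every such R is euclidean — valid.
(C) φ → Nφ (equivalent to ◇p→p) corresponds to R being a subset of the identity. Such an R need not be a subset of the identity, so not valid.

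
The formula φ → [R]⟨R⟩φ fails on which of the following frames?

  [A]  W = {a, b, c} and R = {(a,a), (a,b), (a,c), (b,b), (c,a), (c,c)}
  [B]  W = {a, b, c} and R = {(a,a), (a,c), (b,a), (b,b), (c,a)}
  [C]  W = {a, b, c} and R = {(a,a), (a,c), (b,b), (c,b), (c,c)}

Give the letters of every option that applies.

The schema φ → [R]⟨R⟩φ is axiom B; it is valid on a frame iff R is symmetric.
(A) R is not symmetric (a R b but not b R a), so the schema fails here.
(B) R is not symmetric (b R a but not a R b), so the schema fails here.
(C) R is not symmetric (a R c but not c R a), so the schema fails here.

A, B, C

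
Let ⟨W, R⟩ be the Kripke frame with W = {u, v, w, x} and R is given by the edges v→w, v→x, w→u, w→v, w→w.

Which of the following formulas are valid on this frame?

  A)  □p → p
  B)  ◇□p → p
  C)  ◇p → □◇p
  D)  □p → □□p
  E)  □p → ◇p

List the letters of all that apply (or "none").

none

R is not reflexive: not u R u.
R is not symmetric: v R x but not x R v.
R is not transitive: v R w and w R u but not v R u.
R is not euclidean: v R w and v R x but not w R x.
R is not serial: u has no R-successor.
(A) axiom T: valid iff R is reflexive. R is not reflexive — not valid.
(B) ◇□p → p is the dual of axiom B; it is valid on a frame exactly when R is symmetric. R is not symmetric, so not valid.
(C) ◇p → □◇p is axiom 5, which corresponds to the euclidean property. R is not euclidean — not valid.
(D) □p → □□p is axiom 4; it is valid on a frame exactly when R is transitive. R is not transitive, so not valid.
(E) □p → ◇p is axiom D, which corresponds to seriality. R is not serial — not valid.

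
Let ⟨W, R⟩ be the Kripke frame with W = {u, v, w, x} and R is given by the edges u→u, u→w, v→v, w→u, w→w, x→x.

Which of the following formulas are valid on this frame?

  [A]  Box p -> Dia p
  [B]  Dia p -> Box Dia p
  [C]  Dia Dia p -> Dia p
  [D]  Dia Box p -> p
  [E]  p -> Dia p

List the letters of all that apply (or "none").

R is reflexive: each world relates to itself.
R is symmetric: every R-edge is matched by its reverse.
R is transitive: R is closed under composition.
R is euclidean: any two R-successors of the same world are R-related.
R is serial: every world has an R-successor.
(A) Box p -> Dia p is axiom D, which corresponds to seriality. R is serial — valid.
(B) Dia p -> Box Dia p is axiom 5; it is valid on a frame exactly when R is euclidean. R is euclidean, so valid.
(C) Dia Dia p -> Dia p is the dual of axiom 4, which corresponds to transitivity. R is transitive — valid.
(D) Dia Box p -> p is the dual of axiom B, which corresponds to symmetry. R is symmetric — valid.
(E) p -> Dia p is the dual of axiom T, which corresponds to reflexivity. R is reflexive — valid.

A, B, C, D, E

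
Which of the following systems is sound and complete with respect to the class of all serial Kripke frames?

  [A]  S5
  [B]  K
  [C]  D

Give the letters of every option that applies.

(A) S5 is determined by the class of reflexive, symmetric, and transitive frames.
(B) K is determined by the class of arbitrary frames.
(C) D is determined by exactly this class.

C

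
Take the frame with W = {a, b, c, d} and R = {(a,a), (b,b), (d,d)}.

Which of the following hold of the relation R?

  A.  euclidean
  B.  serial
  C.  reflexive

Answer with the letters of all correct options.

(A) euclidean: any two R-successors of the same world are R-related.
(B) not serial: c has no R-successor.
(C) not reflexive: not c R c.

A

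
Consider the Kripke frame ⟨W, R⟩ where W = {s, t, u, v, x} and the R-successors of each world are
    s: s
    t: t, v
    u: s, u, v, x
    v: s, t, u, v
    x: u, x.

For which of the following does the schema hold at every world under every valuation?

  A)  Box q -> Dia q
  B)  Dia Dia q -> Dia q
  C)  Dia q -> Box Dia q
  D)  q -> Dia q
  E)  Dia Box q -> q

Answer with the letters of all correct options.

R is reflexive: each world relates to itself.
R is not symmetric: u R s but not s R u.
R is not transitive: t R v and v R s but not t R s.
R is not euclidean: u R s and u R u but not s R u.
R is serial: every world has an R-successor.
(A) Box q -> Dia q is axiom D; it is valid on a frame exactly when R is serial. R is serial, so valid.
(B) Dia Dia q -> Dia q is the dual of axiom 4, which corresponds to transitivity. R is not transitive — not valid.
(C) axiom 5: valid iff R is euclidean. R is not euclidean — not valid.
(D) q -> Dia q (the dual of axiom T) characterises the reflexive frames. R is reflexive — valid.
(E) Dia Box q -> q (the dual of axiom B) characterises the symmetric frames. R is not symmetric — not valid.

A, D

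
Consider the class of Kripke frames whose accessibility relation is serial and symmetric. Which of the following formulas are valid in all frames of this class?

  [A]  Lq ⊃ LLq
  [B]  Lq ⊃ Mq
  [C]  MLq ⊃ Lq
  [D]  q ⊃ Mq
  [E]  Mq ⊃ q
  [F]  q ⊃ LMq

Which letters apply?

B, F

(A) Lq ⊃ LLq is axiom 4; it is valid on a frame exactly when R is transitive. Such an R need not be transitive, so not valid.
(B) Lq ⊃ Mq is axiom D, which corresponds to seriality. Every such R is serial — valid.
(C) MLq ⊃ Lq (the dual of axiom 5) characterises the euclidean frames. Such an R need not be euclidean — not valid.
(D) q ⊃ Mq (the dual of axiom T) characterises the reflexive frames. Such an R need not be reflexive — not valid.
(E) Mq ⊃ q is the converse of T; it holds exactly when R ⊆ identity. Such an R need not be a subset of the identity — not valid.
(F) q ⊃ LMq is axiom B, which corresponds to symmetry. Every such R is symmetric — valid.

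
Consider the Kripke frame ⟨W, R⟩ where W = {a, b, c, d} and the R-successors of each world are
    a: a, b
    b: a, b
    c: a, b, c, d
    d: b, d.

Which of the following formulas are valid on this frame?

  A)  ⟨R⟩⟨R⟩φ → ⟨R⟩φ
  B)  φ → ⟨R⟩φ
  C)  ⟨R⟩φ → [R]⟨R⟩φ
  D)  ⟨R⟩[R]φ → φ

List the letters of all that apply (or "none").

B

R is reflexive: each world relates to itself.
R is not symmetric: c R a but not a R c.
R is not transitive: d R b and b R a but not d R a.
R is not euclidean: c R a and c R c but not a R c.
(A) ⟨R⟩⟨R⟩φ → ⟨R⟩φ is the dual of axiom 4, which corresponds to transitivity. R is not transitive — not valid.
(B) the dual of axiom T: valid iff R is reflexive. R is reflexive — valid.
(C) axiom 5: valid iff R is euclidean. R is not euclidean — not valid.
(D) ⟨R⟩[R]φ → φ is the dual of axiom B, which corresponds to symmetry. R is not symmetric — not valid.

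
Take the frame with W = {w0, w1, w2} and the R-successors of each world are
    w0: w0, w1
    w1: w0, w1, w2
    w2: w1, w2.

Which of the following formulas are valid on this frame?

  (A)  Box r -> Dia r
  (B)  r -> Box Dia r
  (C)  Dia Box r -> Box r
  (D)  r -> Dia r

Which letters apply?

A, B, D

R is reflexive: each world relates to itself.
R is symmetric: every R-edge is matched by its reverse.
R is not euclidean: w1 R w0 and w1 R w2 but not w0 R w2.
R is serial: every world has an R-successor.
(A) Box r -> Dia r (axiom D) characterises the serial frames. R is serial — valid.
(B) r -> Box Dia r (axiom B) characterises the symmetric frames. R is symmetric — valid.
(C) Dia Box r -> Box r (the dual of axiom 5) characterises the euclidean frames. R is not euclidean — not valid.
(D) r -> Dia r is the dual of axiom T; it is valid on a frame exactly when R is reflexive. R is reflexive, so valid.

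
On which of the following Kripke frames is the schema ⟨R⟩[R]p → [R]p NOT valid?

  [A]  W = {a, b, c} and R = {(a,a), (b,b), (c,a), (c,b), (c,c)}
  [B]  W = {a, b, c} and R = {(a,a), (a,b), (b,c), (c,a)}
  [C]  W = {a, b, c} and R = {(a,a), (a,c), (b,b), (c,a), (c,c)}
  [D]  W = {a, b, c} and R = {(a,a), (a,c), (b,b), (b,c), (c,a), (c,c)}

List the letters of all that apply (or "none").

A, B, D

The schema ⟨R⟩[R]p → [R]p is the dual of axiom 5; it is valid on a frame iff R is euclidean.
(A) R is not euclidean (c R a and c R b but not a R b), so the schema fails here.
(B) R is not euclidean (a R b and a R a but not b R a), so the schema fails here.
(C) R is euclidean (any two R-successors of the same world are R-related), so the schema is valid here.
(D) R is not euclidean (b R c and b R b but not c R b), so the schema fails here.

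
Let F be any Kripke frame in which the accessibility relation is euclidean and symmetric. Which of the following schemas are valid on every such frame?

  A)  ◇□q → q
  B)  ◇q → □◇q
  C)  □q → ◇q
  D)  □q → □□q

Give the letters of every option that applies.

A, B, D

A symmetric euclidean relation is transitive (uRv and vRw give vRu by symmetry, then uRw by the euclidean condition, applied at v).
(A) the dual of axiom B: valid iff R is symmetric. Every such R is symmetric — valid.
(B) axiom 5: valid iff R is euclidean. Every such R is euclidean — valid.
(C) axiom D: valid iff R is serial. Such an R need not be serial — not valid.
(D) □q → □□q is axiom 4; it is valid on a frame exactly when R is transitive. Every such R is transitive, so valid.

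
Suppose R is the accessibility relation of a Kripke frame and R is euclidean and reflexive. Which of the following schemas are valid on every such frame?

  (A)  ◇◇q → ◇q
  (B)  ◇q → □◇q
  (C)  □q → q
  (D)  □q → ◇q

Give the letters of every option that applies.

A reflexive euclidean relation is also symmetric (from wRw and wRv the euclidean condition gives vRw) and hence transitive; it is an equivalence relation.
(A) ◇◇q → ◇q is the dual of axiom 4, which corresponds to transitivity. Every such R is transitive — valid.
(B) ◇q → □◇q (axiom 5) characterises the euclidean frames. Every such R is euclidean — valid.
(C) axiom T: valid iff R is reflexive. Every such R is reflexive — valid.
(D) □q → ◇q (axiom D) characterises the serial frames. Every such R is serial — valid.

A, B, C, D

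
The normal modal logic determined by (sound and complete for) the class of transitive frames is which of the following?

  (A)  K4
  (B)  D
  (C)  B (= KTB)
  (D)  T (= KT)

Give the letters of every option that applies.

(A) K4 is determined by exactly this class.
(B) D is determined by the class of serial frames.
(C) B (= KTB) is determined by the class of reflexive and symmetric frames.
(D) T (= KT) is determined by the class of reflexive frames.

A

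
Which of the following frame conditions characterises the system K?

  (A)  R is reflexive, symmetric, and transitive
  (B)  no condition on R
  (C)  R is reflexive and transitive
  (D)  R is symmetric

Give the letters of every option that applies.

(A) this class determines S5, not K.
(B) K is sound and complete for exactly this class.
(C) this class determines S4, not K.
(D) this class determines KB, not K.

B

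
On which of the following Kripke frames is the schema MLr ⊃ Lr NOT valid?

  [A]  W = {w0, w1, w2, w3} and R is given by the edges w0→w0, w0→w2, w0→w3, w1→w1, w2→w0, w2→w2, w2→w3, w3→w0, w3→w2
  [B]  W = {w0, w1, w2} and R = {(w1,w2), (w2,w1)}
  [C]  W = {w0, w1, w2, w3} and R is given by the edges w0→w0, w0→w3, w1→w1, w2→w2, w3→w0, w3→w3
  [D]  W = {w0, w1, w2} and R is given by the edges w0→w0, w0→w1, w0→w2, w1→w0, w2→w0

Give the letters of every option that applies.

A, B, D

The schema MLr ⊃ Lr is the dual of axiom 5; it is valid on a frame iff R is euclidean.
(A) R is not euclidean (w0 R w3 and w0 R w3 but not w3 R w3), so the schema fails here.
(B) R is not euclidean (w1 R w2 and w1 R w2 but not w2 R w2), so the schema fails here.
(C) R is euclidean (any two R-successors of the same world are R-related), so the schema is valid here.
(D) R is not euclidean (w0 R w1 and w0 R w2 but not w1 R w2), so the schema fails here.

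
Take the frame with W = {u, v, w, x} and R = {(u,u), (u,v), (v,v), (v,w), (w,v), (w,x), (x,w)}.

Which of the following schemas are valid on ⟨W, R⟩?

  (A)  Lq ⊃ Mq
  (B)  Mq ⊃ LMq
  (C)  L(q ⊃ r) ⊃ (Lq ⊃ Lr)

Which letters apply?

A, C

R is not euclidean: u R v and u R u but not v R u.
R is serial: every world has an R-successor.
(A) Lq ⊃ Mq is axiom D; it is valid on a frame exactly when R is serial. R is serial, so valid.
(B) axiom 5: valid iff R is euclidean. R is not euclidean — not valid.
(C) this is just K, valid on every normal frame.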